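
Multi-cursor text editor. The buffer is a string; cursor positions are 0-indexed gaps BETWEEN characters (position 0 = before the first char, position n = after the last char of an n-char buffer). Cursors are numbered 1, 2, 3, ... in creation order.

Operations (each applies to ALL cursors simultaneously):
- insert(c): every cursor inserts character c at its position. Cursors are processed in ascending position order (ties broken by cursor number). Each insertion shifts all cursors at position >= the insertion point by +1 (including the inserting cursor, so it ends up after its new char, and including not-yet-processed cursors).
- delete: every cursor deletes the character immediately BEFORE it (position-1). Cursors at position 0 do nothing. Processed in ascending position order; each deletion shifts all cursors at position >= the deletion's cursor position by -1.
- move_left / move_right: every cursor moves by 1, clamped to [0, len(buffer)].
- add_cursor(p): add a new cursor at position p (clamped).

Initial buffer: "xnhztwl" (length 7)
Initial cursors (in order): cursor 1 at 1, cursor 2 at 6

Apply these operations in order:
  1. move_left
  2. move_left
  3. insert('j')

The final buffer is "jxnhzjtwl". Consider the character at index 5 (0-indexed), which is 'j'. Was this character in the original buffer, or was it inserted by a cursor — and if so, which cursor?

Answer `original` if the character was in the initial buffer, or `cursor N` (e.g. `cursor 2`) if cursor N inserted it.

Answer: cursor 2

Derivation:
After op 1 (move_left): buffer="xnhztwl" (len 7), cursors c1@0 c2@5, authorship .......
After op 2 (move_left): buffer="xnhztwl" (len 7), cursors c1@0 c2@4, authorship .......
After op 3 (insert('j')): buffer="jxnhzjtwl" (len 9), cursors c1@1 c2@6, authorship 1....2...
Authorship (.=original, N=cursor N): 1 . . . . 2 . . .
Index 5: author = 2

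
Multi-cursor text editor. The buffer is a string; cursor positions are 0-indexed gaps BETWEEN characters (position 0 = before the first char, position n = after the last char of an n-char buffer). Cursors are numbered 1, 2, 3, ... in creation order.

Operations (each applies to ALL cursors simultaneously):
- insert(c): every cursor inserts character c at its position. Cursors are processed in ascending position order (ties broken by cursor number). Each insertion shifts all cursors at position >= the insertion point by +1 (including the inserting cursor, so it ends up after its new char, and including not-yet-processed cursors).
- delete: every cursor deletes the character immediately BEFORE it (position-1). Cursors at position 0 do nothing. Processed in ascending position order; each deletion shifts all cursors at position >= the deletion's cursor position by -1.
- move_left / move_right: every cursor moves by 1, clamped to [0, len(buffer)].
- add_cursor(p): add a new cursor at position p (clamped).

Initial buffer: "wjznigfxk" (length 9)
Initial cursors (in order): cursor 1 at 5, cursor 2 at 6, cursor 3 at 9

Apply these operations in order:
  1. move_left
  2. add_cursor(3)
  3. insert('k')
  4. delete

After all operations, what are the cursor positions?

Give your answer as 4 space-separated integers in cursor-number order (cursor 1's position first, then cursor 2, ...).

Answer: 4 5 8 3

Derivation:
After op 1 (move_left): buffer="wjznigfxk" (len 9), cursors c1@4 c2@5 c3@8, authorship .........
After op 2 (add_cursor(3)): buffer="wjznigfxk" (len 9), cursors c4@3 c1@4 c2@5 c3@8, authorship .........
After op 3 (insert('k')): buffer="wjzknkikgfxkk" (len 13), cursors c4@4 c1@6 c2@8 c3@12, authorship ...4.1.2...3.
After op 4 (delete): buffer="wjznigfxk" (len 9), cursors c4@3 c1@4 c2@5 c3@8, authorship .........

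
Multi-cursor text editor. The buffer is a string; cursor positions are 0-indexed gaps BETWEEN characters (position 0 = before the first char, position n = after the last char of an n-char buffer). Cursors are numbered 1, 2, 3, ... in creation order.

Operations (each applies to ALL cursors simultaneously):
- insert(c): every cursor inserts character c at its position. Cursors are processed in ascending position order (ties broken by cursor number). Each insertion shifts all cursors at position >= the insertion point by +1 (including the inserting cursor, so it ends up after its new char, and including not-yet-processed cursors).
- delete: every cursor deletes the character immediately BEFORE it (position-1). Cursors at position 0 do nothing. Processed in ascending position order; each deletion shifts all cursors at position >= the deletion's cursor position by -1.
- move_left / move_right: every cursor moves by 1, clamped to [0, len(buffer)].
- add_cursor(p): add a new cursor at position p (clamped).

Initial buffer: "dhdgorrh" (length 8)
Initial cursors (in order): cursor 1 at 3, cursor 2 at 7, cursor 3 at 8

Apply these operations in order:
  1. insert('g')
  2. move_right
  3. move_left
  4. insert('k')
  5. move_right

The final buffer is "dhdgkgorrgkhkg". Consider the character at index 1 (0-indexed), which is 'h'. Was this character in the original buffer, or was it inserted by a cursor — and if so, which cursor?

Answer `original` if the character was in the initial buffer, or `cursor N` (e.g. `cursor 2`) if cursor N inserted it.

Answer: original

Derivation:
After op 1 (insert('g')): buffer="dhdggorrghg" (len 11), cursors c1@4 c2@9 c3@11, authorship ...1....2.3
After op 2 (move_right): buffer="dhdggorrghg" (len 11), cursors c1@5 c2@10 c3@11, authorship ...1....2.3
After op 3 (move_left): buffer="dhdggorrghg" (len 11), cursors c1@4 c2@9 c3@10, authorship ...1....2.3
After op 4 (insert('k')): buffer="dhdgkgorrgkhkg" (len 14), cursors c1@5 c2@11 c3@13, authorship ...11....22.33
After op 5 (move_right): buffer="dhdgkgorrgkhkg" (len 14), cursors c1@6 c2@12 c3@14, authorship ...11....22.33
Authorship (.=original, N=cursor N): . . . 1 1 . . . . 2 2 . 3 3
Index 1: author = original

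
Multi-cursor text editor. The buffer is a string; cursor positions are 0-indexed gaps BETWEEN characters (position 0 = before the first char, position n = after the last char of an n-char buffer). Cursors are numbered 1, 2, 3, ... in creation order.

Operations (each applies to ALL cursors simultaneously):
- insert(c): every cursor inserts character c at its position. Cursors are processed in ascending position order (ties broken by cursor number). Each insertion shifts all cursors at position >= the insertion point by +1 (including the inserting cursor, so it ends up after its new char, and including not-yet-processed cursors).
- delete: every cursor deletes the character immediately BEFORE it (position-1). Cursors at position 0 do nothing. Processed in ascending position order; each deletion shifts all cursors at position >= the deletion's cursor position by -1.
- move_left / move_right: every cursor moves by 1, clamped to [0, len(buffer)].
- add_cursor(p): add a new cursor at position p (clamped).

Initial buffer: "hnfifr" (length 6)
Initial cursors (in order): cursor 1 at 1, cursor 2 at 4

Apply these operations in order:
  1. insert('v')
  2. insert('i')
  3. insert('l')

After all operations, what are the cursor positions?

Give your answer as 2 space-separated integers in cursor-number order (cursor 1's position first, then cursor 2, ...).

After op 1 (insert('v')): buffer="hvnfivfr" (len 8), cursors c1@2 c2@6, authorship .1...2..
After op 2 (insert('i')): buffer="hvinfivifr" (len 10), cursors c1@3 c2@8, authorship .11...22..
After op 3 (insert('l')): buffer="hvilnfivilfr" (len 12), cursors c1@4 c2@10, authorship .111...222..

Answer: 4 10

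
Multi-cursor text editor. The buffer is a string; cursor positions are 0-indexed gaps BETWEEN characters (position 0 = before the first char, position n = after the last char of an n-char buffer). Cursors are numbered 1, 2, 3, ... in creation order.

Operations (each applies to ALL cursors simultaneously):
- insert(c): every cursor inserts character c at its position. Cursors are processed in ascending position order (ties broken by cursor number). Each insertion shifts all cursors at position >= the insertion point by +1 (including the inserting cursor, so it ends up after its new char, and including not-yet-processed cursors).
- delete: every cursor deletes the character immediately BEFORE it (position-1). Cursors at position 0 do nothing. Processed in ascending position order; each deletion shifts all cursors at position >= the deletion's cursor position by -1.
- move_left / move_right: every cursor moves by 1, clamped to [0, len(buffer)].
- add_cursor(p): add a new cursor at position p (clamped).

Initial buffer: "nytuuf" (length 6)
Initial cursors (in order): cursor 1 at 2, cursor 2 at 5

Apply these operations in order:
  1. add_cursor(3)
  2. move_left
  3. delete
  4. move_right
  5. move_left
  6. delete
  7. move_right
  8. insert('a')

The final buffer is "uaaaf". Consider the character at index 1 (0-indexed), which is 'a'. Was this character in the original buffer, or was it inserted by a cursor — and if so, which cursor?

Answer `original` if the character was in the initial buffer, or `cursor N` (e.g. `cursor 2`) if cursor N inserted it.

After op 1 (add_cursor(3)): buffer="nytuuf" (len 6), cursors c1@2 c3@3 c2@5, authorship ......
After op 2 (move_left): buffer="nytuuf" (len 6), cursors c1@1 c3@2 c2@4, authorship ......
After op 3 (delete): buffer="tuf" (len 3), cursors c1@0 c3@0 c2@1, authorship ...
After op 4 (move_right): buffer="tuf" (len 3), cursors c1@1 c3@1 c2@2, authorship ...
After op 5 (move_left): buffer="tuf" (len 3), cursors c1@0 c3@0 c2@1, authorship ...
After op 6 (delete): buffer="uf" (len 2), cursors c1@0 c2@0 c3@0, authorship ..
After op 7 (move_right): buffer="uf" (len 2), cursors c1@1 c2@1 c3@1, authorship ..
After op 8 (insert('a')): buffer="uaaaf" (len 5), cursors c1@4 c2@4 c3@4, authorship .123.
Authorship (.=original, N=cursor N): . 1 2 3 .
Index 1: author = 1

Answer: cursor 1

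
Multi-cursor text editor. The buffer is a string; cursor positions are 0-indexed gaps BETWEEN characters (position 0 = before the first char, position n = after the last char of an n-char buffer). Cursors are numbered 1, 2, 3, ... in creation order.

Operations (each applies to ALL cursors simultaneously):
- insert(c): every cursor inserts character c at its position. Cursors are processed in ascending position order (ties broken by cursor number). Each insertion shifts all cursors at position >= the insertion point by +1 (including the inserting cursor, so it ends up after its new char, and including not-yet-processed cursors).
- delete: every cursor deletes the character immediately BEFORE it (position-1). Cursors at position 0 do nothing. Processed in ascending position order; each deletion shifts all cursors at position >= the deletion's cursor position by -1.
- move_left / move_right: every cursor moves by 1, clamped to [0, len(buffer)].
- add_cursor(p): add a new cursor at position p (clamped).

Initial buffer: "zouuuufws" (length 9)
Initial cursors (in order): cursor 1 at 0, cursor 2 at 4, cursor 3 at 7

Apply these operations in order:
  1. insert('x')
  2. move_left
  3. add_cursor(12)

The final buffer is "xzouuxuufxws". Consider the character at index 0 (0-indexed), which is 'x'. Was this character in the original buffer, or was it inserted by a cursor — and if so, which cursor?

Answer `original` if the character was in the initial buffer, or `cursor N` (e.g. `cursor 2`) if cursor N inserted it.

Answer: cursor 1

Derivation:
After op 1 (insert('x')): buffer="xzouuxuufxws" (len 12), cursors c1@1 c2@6 c3@10, authorship 1....2...3..
After op 2 (move_left): buffer="xzouuxuufxws" (len 12), cursors c1@0 c2@5 c3@9, authorship 1....2...3..
After op 3 (add_cursor(12)): buffer="xzouuxuufxws" (len 12), cursors c1@0 c2@5 c3@9 c4@12, authorship 1....2...3..
Authorship (.=original, N=cursor N): 1 . . . . 2 . . . 3 . .
Index 0: author = 1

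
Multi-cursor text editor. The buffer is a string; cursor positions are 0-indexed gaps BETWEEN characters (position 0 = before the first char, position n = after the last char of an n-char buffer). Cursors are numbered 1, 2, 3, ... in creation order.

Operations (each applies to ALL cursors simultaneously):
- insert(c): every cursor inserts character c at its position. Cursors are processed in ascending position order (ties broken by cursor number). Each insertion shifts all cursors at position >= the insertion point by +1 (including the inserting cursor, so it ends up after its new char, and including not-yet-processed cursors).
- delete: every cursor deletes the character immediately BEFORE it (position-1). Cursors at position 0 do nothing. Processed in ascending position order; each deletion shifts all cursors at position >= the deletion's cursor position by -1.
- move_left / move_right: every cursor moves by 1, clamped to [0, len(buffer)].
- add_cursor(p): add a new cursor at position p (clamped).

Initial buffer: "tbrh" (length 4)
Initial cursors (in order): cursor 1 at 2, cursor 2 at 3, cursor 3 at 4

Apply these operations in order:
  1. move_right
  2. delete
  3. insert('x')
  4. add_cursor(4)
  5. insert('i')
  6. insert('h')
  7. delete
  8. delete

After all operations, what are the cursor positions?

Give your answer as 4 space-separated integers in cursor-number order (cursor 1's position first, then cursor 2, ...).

After op 1 (move_right): buffer="tbrh" (len 4), cursors c1@3 c2@4 c3@4, authorship ....
After op 2 (delete): buffer="t" (len 1), cursors c1@1 c2@1 c3@1, authorship .
After op 3 (insert('x')): buffer="txxx" (len 4), cursors c1@4 c2@4 c3@4, authorship .123
After op 4 (add_cursor(4)): buffer="txxx" (len 4), cursors c1@4 c2@4 c3@4 c4@4, authorship .123
After op 5 (insert('i')): buffer="txxxiiii" (len 8), cursors c1@8 c2@8 c3@8 c4@8, authorship .1231234
After op 6 (insert('h')): buffer="txxxiiiihhhh" (len 12), cursors c1@12 c2@12 c3@12 c4@12, authorship .12312341234
After op 7 (delete): buffer="txxxiiii" (len 8), cursors c1@8 c2@8 c3@8 c4@8, authorship .1231234
After op 8 (delete): buffer="txxx" (len 4), cursors c1@4 c2@4 c3@4 c4@4, authorship .123

Answer: 4 4 4 4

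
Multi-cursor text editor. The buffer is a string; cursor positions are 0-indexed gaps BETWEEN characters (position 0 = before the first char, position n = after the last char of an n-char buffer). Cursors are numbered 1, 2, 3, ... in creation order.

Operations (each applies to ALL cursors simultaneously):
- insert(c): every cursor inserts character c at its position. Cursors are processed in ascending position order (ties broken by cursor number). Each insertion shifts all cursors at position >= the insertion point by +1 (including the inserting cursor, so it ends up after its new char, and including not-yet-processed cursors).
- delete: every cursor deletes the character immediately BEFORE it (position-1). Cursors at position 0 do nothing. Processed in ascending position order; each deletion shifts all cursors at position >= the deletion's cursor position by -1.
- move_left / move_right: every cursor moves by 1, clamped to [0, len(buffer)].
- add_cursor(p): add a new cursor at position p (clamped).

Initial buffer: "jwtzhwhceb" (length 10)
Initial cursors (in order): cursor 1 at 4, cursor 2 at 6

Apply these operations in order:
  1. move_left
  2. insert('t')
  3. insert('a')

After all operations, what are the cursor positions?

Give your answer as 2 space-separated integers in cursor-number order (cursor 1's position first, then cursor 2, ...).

Answer: 5 9

Derivation:
After op 1 (move_left): buffer="jwtzhwhceb" (len 10), cursors c1@3 c2@5, authorship ..........
After op 2 (insert('t')): buffer="jwttzhtwhceb" (len 12), cursors c1@4 c2@7, authorship ...1..2.....
After op 3 (insert('a')): buffer="jwttazhtawhceb" (len 14), cursors c1@5 c2@9, authorship ...11..22.....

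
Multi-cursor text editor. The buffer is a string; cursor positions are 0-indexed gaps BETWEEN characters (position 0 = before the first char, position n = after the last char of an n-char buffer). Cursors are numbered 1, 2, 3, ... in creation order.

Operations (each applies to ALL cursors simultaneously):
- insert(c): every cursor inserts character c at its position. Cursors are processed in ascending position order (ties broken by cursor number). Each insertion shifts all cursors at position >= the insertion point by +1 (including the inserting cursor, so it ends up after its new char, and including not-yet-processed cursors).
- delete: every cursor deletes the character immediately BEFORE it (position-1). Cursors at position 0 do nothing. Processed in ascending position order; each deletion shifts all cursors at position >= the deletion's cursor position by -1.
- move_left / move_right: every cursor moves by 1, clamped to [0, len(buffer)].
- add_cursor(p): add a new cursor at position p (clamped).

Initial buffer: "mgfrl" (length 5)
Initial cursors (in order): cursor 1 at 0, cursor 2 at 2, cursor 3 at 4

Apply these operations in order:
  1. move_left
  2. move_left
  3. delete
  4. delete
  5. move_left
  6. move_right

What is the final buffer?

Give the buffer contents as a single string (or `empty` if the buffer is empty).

Answer: frl

Derivation:
After op 1 (move_left): buffer="mgfrl" (len 5), cursors c1@0 c2@1 c3@3, authorship .....
After op 2 (move_left): buffer="mgfrl" (len 5), cursors c1@0 c2@0 c3@2, authorship .....
After op 3 (delete): buffer="mfrl" (len 4), cursors c1@0 c2@0 c3@1, authorship ....
After op 4 (delete): buffer="frl" (len 3), cursors c1@0 c2@0 c3@0, authorship ...
After op 5 (move_left): buffer="frl" (len 3), cursors c1@0 c2@0 c3@0, authorship ...
After op 6 (move_right): buffer="frl" (len 3), cursors c1@1 c2@1 c3@1, authorship ...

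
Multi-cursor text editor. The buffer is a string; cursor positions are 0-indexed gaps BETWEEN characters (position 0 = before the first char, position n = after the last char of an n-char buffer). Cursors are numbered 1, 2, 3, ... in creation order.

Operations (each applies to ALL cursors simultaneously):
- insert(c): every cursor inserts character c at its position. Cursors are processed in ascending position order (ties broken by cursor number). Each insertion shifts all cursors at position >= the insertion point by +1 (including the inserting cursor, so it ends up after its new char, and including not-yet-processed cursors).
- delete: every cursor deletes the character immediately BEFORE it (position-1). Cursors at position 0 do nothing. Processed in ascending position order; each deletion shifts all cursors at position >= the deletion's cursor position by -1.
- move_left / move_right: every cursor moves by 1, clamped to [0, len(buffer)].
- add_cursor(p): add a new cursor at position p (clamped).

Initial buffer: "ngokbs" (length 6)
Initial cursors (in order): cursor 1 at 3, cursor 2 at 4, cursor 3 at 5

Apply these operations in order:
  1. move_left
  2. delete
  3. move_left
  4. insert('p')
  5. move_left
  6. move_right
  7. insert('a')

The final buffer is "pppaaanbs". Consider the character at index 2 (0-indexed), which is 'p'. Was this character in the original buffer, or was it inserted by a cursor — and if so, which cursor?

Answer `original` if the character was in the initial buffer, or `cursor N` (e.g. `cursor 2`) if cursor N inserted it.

Answer: cursor 3

Derivation:
After op 1 (move_left): buffer="ngokbs" (len 6), cursors c1@2 c2@3 c3@4, authorship ......
After op 2 (delete): buffer="nbs" (len 3), cursors c1@1 c2@1 c3@1, authorship ...
After op 3 (move_left): buffer="nbs" (len 3), cursors c1@0 c2@0 c3@0, authorship ...
After op 4 (insert('p')): buffer="pppnbs" (len 6), cursors c1@3 c2@3 c3@3, authorship 123...
After op 5 (move_left): buffer="pppnbs" (len 6), cursors c1@2 c2@2 c3@2, authorship 123...
After op 6 (move_right): buffer="pppnbs" (len 6), cursors c1@3 c2@3 c3@3, authorship 123...
After op 7 (insert('a')): buffer="pppaaanbs" (len 9), cursors c1@6 c2@6 c3@6, authorship 123123...
Authorship (.=original, N=cursor N): 1 2 3 1 2 3 . . .
Index 2: author = 3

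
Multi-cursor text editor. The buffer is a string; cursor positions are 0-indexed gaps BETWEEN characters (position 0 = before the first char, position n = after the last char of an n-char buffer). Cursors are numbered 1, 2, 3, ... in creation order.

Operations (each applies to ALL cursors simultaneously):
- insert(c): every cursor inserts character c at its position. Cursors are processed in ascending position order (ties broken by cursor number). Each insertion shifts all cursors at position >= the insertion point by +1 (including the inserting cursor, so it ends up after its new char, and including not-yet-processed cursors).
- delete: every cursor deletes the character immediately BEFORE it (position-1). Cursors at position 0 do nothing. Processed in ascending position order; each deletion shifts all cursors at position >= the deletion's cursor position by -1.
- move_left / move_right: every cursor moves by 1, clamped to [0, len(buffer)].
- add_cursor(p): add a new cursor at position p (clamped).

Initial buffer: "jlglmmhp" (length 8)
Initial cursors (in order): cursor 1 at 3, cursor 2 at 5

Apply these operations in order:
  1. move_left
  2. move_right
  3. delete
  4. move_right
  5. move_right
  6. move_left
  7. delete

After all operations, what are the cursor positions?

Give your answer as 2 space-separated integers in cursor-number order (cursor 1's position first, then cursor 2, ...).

Answer: 2 2

Derivation:
After op 1 (move_left): buffer="jlglmmhp" (len 8), cursors c1@2 c2@4, authorship ........
After op 2 (move_right): buffer="jlglmmhp" (len 8), cursors c1@3 c2@5, authorship ........
After op 3 (delete): buffer="jllmhp" (len 6), cursors c1@2 c2@3, authorship ......
After op 4 (move_right): buffer="jllmhp" (len 6), cursors c1@3 c2@4, authorship ......
After op 5 (move_right): buffer="jllmhp" (len 6), cursors c1@4 c2@5, authorship ......
After op 6 (move_left): buffer="jllmhp" (len 6), cursors c1@3 c2@4, authorship ......
After op 7 (delete): buffer="jlhp" (len 4), cursors c1@2 c2@2, authorship ....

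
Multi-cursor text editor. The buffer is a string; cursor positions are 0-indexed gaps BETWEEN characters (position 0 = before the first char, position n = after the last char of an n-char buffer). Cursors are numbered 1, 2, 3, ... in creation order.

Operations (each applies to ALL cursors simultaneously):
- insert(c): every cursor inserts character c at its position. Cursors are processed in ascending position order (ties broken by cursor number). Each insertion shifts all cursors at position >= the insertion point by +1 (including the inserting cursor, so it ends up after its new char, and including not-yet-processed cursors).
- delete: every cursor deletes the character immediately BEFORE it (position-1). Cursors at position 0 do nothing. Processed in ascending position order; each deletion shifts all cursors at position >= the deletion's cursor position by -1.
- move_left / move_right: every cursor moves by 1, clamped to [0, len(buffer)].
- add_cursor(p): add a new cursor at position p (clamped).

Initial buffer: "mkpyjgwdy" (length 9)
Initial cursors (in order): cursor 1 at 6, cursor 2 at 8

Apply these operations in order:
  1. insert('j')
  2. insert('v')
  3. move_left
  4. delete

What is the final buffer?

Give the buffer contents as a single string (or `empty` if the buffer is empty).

Answer: mkpyjgvwdvy

Derivation:
After op 1 (insert('j')): buffer="mkpyjgjwdjy" (len 11), cursors c1@7 c2@10, authorship ......1..2.
After op 2 (insert('v')): buffer="mkpyjgjvwdjvy" (len 13), cursors c1@8 c2@12, authorship ......11..22.
After op 3 (move_left): buffer="mkpyjgjvwdjvy" (len 13), cursors c1@7 c2@11, authorship ......11..22.
After op 4 (delete): buffer="mkpyjgvwdvy" (len 11), cursors c1@6 c2@9, authorship ......1..2.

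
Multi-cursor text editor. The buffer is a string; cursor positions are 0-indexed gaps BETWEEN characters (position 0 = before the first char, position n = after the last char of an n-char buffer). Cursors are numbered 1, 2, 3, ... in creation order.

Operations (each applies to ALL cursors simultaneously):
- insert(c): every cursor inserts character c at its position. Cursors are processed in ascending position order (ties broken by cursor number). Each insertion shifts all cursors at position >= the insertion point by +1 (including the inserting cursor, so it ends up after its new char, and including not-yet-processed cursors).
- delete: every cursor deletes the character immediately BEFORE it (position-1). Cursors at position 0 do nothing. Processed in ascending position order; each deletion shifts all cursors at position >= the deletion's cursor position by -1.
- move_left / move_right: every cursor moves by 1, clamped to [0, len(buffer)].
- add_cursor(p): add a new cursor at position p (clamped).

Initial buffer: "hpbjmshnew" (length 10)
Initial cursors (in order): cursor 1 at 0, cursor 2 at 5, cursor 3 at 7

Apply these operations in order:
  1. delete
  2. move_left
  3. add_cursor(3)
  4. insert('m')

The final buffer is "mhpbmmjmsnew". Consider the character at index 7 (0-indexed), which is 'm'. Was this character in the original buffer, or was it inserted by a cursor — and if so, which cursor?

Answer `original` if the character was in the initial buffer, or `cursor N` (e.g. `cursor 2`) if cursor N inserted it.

After op 1 (delete): buffer="hpbjsnew" (len 8), cursors c1@0 c2@4 c3@5, authorship ........
After op 2 (move_left): buffer="hpbjsnew" (len 8), cursors c1@0 c2@3 c3@4, authorship ........
After op 3 (add_cursor(3)): buffer="hpbjsnew" (len 8), cursors c1@0 c2@3 c4@3 c3@4, authorship ........
After op 4 (insert('m')): buffer="mhpbmmjmsnew" (len 12), cursors c1@1 c2@6 c4@6 c3@8, authorship 1...24.3....
Authorship (.=original, N=cursor N): 1 . . . 2 4 . 3 . . . .
Index 7: author = 3

Answer: cursor 3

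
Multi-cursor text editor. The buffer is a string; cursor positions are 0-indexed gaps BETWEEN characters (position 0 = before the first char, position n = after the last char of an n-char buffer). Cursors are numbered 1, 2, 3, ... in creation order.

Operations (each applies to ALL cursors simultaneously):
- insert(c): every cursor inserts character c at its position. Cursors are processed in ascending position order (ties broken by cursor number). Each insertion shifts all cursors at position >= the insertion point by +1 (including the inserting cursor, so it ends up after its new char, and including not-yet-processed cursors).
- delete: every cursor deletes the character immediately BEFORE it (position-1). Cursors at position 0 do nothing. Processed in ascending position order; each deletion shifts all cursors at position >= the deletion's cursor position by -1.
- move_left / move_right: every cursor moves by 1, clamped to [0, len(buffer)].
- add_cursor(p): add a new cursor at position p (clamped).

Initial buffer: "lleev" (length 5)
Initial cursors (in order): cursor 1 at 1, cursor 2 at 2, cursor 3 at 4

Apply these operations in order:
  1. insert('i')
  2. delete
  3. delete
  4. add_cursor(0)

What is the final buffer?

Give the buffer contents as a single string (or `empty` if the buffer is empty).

Answer: ev

Derivation:
After op 1 (insert('i')): buffer="lilieeiv" (len 8), cursors c1@2 c2@4 c3@7, authorship .1.2..3.
After op 2 (delete): buffer="lleev" (len 5), cursors c1@1 c2@2 c3@4, authorship .....
After op 3 (delete): buffer="ev" (len 2), cursors c1@0 c2@0 c3@1, authorship ..
After op 4 (add_cursor(0)): buffer="ev" (len 2), cursors c1@0 c2@0 c4@0 c3@1, authorship ..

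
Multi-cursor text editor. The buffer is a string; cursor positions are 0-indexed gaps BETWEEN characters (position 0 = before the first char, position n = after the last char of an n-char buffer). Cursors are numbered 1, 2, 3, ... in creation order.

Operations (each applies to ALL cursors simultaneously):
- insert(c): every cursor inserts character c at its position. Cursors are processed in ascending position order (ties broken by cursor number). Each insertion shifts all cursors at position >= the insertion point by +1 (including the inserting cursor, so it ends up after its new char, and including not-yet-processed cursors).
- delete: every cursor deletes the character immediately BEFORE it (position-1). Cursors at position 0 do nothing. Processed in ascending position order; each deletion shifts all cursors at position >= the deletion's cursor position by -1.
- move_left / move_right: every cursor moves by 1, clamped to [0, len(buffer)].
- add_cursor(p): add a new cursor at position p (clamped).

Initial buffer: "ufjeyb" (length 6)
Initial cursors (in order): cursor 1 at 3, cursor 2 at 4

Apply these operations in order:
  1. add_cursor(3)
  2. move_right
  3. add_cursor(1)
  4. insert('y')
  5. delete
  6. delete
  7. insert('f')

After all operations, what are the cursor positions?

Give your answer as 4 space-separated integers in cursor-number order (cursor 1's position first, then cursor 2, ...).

After op 1 (add_cursor(3)): buffer="ufjeyb" (len 6), cursors c1@3 c3@3 c2@4, authorship ......
After op 2 (move_right): buffer="ufjeyb" (len 6), cursors c1@4 c3@4 c2@5, authorship ......
After op 3 (add_cursor(1)): buffer="ufjeyb" (len 6), cursors c4@1 c1@4 c3@4 c2@5, authorship ......
After op 4 (insert('y')): buffer="uyfjeyyyyb" (len 10), cursors c4@2 c1@7 c3@7 c2@9, authorship .4...13.2.
After op 5 (delete): buffer="ufjeyb" (len 6), cursors c4@1 c1@4 c3@4 c2@5, authorship ......
After op 6 (delete): buffer="fb" (len 2), cursors c4@0 c1@1 c2@1 c3@1, authorship ..
After op 7 (insert('f')): buffer="fffffb" (len 6), cursors c4@1 c1@5 c2@5 c3@5, authorship 4.123.

Answer: 5 5 5 1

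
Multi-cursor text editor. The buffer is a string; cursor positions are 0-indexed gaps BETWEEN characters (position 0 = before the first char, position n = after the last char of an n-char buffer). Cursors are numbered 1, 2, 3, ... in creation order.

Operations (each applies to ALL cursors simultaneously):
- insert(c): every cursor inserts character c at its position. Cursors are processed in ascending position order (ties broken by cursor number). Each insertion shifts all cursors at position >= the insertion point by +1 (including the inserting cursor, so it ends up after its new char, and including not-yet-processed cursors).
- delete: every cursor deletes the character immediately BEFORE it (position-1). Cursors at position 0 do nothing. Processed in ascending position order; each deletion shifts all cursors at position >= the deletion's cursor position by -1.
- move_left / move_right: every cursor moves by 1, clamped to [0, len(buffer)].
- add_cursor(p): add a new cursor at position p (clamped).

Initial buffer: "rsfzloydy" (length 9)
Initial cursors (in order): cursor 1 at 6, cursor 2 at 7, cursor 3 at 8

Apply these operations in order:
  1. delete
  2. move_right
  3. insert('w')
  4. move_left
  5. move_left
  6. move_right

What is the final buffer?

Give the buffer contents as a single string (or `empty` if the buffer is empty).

After op 1 (delete): buffer="rsfzly" (len 6), cursors c1@5 c2@5 c3@5, authorship ......
After op 2 (move_right): buffer="rsfzly" (len 6), cursors c1@6 c2@6 c3@6, authorship ......
After op 3 (insert('w')): buffer="rsfzlywww" (len 9), cursors c1@9 c2@9 c3@9, authorship ......123
After op 4 (move_left): buffer="rsfzlywww" (len 9), cursors c1@8 c2@8 c3@8, authorship ......123
After op 5 (move_left): buffer="rsfzlywww" (len 9), cursors c1@7 c2@7 c3@7, authorship ......123
After op 6 (move_right): buffer="rsfzlywww" (len 9), cursors c1@8 c2@8 c3@8, authorship ......123

Answer: rsfzlywww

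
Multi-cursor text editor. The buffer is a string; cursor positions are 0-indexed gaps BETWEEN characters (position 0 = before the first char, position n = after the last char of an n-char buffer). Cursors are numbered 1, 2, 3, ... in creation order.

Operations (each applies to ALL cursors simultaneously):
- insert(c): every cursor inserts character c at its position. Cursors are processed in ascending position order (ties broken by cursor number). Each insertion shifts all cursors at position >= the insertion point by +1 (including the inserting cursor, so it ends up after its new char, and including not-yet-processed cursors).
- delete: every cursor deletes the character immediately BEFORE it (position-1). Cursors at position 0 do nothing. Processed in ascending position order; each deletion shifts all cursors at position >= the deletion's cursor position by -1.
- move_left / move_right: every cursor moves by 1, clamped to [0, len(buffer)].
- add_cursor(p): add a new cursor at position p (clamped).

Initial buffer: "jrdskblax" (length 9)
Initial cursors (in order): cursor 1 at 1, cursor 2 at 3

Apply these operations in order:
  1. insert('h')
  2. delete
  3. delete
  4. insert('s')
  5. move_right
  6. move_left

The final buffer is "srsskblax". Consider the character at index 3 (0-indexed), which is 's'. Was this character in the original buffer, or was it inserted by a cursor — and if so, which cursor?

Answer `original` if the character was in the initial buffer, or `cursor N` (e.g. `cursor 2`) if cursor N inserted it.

Answer: original

Derivation:
After op 1 (insert('h')): buffer="jhrdhskblax" (len 11), cursors c1@2 c2@5, authorship .1..2......
After op 2 (delete): buffer="jrdskblax" (len 9), cursors c1@1 c2@3, authorship .........
After op 3 (delete): buffer="rskblax" (len 7), cursors c1@0 c2@1, authorship .......
After op 4 (insert('s')): buffer="srsskblax" (len 9), cursors c1@1 c2@3, authorship 1.2......
After op 5 (move_right): buffer="srsskblax" (len 9), cursors c1@2 c2@4, authorship 1.2......
After op 6 (move_left): buffer="srsskblax" (len 9), cursors c1@1 c2@3, authorship 1.2......
Authorship (.=original, N=cursor N): 1 . 2 . . . . . .
Index 3: author = original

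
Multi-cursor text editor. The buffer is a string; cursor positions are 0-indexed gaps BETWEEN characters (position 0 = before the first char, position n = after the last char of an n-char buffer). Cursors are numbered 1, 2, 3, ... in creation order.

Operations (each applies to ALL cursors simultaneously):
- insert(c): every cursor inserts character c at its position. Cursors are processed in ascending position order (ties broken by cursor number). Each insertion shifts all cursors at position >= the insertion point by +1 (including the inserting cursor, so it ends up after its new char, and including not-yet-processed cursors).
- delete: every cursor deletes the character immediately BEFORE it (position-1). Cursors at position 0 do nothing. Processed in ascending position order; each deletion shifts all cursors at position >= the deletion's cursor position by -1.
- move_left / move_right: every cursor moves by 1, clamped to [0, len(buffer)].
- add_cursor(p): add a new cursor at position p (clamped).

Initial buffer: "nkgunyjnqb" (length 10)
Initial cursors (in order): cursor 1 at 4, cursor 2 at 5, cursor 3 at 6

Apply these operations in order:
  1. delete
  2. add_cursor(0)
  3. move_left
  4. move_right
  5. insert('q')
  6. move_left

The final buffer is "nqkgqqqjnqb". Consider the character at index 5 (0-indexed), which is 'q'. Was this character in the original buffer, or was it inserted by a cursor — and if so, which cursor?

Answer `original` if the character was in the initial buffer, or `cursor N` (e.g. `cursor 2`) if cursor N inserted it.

Answer: cursor 2

Derivation:
After op 1 (delete): buffer="nkgjnqb" (len 7), cursors c1@3 c2@3 c3@3, authorship .......
After op 2 (add_cursor(0)): buffer="nkgjnqb" (len 7), cursors c4@0 c1@3 c2@3 c3@3, authorship .......
After op 3 (move_left): buffer="nkgjnqb" (len 7), cursors c4@0 c1@2 c2@2 c3@2, authorship .......
After op 4 (move_right): buffer="nkgjnqb" (len 7), cursors c4@1 c1@3 c2@3 c3@3, authorship .......
After op 5 (insert('q')): buffer="nqkgqqqjnqb" (len 11), cursors c4@2 c1@7 c2@7 c3@7, authorship .4..123....
After op 6 (move_left): buffer="nqkgqqqjnqb" (len 11), cursors c4@1 c1@6 c2@6 c3@6, authorship .4..123....
Authorship (.=original, N=cursor N): . 4 . . 1 2 3 . . . .
Index 5: author = 2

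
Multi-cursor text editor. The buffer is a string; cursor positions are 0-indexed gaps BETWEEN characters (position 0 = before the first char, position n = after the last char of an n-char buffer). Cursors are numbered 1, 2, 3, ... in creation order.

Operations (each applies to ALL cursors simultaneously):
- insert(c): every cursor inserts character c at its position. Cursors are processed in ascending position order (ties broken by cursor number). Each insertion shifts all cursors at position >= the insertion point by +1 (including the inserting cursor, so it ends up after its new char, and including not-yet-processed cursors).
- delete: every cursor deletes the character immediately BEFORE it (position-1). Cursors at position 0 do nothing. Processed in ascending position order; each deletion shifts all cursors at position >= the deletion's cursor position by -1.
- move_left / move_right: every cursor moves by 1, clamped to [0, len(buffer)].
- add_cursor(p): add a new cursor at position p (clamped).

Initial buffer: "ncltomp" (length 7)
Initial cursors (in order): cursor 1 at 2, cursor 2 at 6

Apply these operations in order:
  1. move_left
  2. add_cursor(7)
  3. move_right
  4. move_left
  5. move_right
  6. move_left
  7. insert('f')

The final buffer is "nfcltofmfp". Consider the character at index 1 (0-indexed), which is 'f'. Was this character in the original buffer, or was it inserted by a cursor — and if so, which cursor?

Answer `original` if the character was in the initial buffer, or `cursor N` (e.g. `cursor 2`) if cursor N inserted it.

After op 1 (move_left): buffer="ncltomp" (len 7), cursors c1@1 c2@5, authorship .......
After op 2 (add_cursor(7)): buffer="ncltomp" (len 7), cursors c1@1 c2@5 c3@7, authorship .......
After op 3 (move_right): buffer="ncltomp" (len 7), cursors c1@2 c2@6 c3@7, authorship .......
After op 4 (move_left): buffer="ncltomp" (len 7), cursors c1@1 c2@5 c3@6, authorship .......
After op 5 (move_right): buffer="ncltomp" (len 7), cursors c1@2 c2@6 c3@7, authorship .......
After op 6 (move_left): buffer="ncltomp" (len 7), cursors c1@1 c2@5 c3@6, authorship .......
After op 7 (insert('f')): buffer="nfcltofmfp" (len 10), cursors c1@2 c2@7 c3@9, authorship .1....2.3.
Authorship (.=original, N=cursor N): . 1 . . . . 2 . 3 .
Index 1: author = 1

Answer: cursor 1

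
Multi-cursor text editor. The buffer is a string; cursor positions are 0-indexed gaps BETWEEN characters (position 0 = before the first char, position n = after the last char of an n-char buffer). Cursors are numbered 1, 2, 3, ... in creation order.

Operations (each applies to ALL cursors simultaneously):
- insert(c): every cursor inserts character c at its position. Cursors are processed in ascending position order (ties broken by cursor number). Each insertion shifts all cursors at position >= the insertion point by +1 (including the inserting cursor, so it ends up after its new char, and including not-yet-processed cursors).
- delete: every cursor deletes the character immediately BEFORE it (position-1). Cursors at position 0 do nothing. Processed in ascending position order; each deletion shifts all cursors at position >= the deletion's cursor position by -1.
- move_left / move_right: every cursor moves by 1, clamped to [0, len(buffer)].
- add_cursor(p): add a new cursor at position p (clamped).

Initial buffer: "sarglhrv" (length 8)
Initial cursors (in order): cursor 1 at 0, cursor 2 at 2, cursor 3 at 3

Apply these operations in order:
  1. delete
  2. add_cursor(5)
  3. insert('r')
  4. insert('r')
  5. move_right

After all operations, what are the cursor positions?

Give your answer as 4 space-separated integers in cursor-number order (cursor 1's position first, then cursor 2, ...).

After op 1 (delete): buffer="sglhrv" (len 6), cursors c1@0 c2@1 c3@1, authorship ......
After op 2 (add_cursor(5)): buffer="sglhrv" (len 6), cursors c1@0 c2@1 c3@1 c4@5, authorship ......
After op 3 (insert('r')): buffer="rsrrglhrrv" (len 10), cursors c1@1 c2@4 c3@4 c4@9, authorship 1.23....4.
After op 4 (insert('r')): buffer="rrsrrrrglhrrrv" (len 14), cursors c1@2 c2@7 c3@7 c4@13, authorship 11.2323....44.
After op 5 (move_right): buffer="rrsrrrrglhrrrv" (len 14), cursors c1@3 c2@8 c3@8 c4@14, authorship 11.2323....44.

Answer: 3 8 8 14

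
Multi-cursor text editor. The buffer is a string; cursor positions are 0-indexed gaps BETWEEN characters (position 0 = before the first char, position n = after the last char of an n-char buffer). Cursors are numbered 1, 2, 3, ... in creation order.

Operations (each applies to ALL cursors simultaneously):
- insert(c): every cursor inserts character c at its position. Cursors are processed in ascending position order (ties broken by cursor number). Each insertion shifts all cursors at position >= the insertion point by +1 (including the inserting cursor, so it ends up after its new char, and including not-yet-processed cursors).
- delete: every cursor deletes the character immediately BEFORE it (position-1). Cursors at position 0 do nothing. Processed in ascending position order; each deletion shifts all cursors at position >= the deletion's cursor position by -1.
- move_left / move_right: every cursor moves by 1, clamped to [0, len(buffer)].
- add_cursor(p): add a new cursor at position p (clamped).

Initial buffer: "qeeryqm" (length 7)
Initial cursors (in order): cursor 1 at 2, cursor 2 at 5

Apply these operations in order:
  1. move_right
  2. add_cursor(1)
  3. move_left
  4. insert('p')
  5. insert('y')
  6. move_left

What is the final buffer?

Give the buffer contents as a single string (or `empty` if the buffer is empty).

Answer: pyqepyerypyqm

Derivation:
After op 1 (move_right): buffer="qeeryqm" (len 7), cursors c1@3 c2@6, authorship .......
After op 2 (add_cursor(1)): buffer="qeeryqm" (len 7), cursors c3@1 c1@3 c2@6, authorship .......
After op 3 (move_left): buffer="qeeryqm" (len 7), cursors c3@0 c1@2 c2@5, authorship .......
After op 4 (insert('p')): buffer="pqeperypqm" (len 10), cursors c3@1 c1@4 c2@8, authorship 3..1...2..
After op 5 (insert('y')): buffer="pyqepyerypyqm" (len 13), cursors c3@2 c1@6 c2@11, authorship 33..11...22..
After op 6 (move_left): buffer="pyqepyerypyqm" (len 13), cursors c3@1 c1@5 c2@10, authorship 33..11...22..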